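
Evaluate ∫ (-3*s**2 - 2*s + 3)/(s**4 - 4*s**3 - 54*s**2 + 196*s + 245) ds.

Factor the denominator: (s - 7)*(s - 5)*(s + 1)*(s + 7).
Partial-fraction decomposition: 65/(504*(s + 7)) + 1/(144*(s + 1)) + 41/(72*(s - 5)) - 79/(112*(s - 7)).
Integrate each term: A/(s−a) contributes A·log|s−a|.

-79*log(s - 7)/112 + 41*log(s - 5)/72 + log(s + 1)/144 + 65*log(s + 7)/504 + C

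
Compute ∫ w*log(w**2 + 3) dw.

Let u = w**2 + 3, so du = (2*w) dw.
The integral becomes (1/2)·∫ log(u) du; integrate by parts with u′=log(u), dv′=du.

w**2*log(w**2 + 3)/2 - w**2/2 + 3*log(w**2 + 3)/2 + C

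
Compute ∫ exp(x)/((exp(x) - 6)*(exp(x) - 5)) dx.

log(exp(x) - 6) - log(exp(x) - 5) + C

Let u = e^x, du = e^x dx.
The integral becomes ∫ du/((u-6)(u-5)); decompose into partial fractions.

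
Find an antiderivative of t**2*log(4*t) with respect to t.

Use integration by parts with u = log(4*t), dv = t**2 dt.
Then du = 1/t dt and v = t**3/3.

t**3*(log(t) + 2*log(2))/3 - t**3/9 + C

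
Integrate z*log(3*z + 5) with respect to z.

Use integration by parts with u = log(3*z + 5), dv = z dz.
Then du = 3/(3*z + 5) dz and v = z**2/2.

z**2*log(3*z + 5)/2 - z**2/4 + 5*z/6 - 25*log(3*z + 5)/18 + C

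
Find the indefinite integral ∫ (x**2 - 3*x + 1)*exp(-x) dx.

(-x**2 + x)*exp(-x) + C

Use integration by parts with u = x**2 - 3*x + 1, dv = exp(-x) dx, so v = -exp(-x).
Apply parts 2 times (tabular method): alternate signs, differentiate u down to 0, integrate dv up.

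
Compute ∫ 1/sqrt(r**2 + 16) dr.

Substitute r = 4·tan(θ), so dr = 4·sec(θ)^2 dθ and the radical becomes sqrt(r**2 + 16) = 4·sec(θ) by the Pythagorean identity.
Integrate the resulting trig expression in θ, then back-substitute tan(θ) = r/4, sec(θ) = sqrt(r**2 + 16)/4 (absorbing any constant into C).

log(r + sqrt(r**2 + 16)) + C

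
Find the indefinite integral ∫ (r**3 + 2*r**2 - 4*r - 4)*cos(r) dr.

r**3*sin(r) + 2*r**2*sin(r) + 3*r**2*cos(r) - 10*r*sin(r) + 4*r*cos(r) - 8*sin(r) - 10*cos(r) + C

Use integration by parts with u = r**3 + 2*r**2 - 4*r - 4, dv = cos(r) dr, so v = sin(r).
Apply parts 3 times (tabular method): alternate signs, differentiate u down to 0, integrate dv up.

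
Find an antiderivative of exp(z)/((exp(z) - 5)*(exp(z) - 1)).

Let u = e^z, du = e^z dz.
The integral becomes ∫ du/((u-1)(u-5)); decompose into partial fractions.

log(exp(z) - 5)/4 - log(exp(z) - 1)/4 + C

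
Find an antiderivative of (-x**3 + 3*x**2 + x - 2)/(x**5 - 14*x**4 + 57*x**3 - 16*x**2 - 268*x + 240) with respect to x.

-13*log(x - 6)/10 + 47*log(x - 5)/28 - 7*log(x - 4)/18 - log(x - 1)/180 + log(x + 2)/63 + C

Factor the denominator: (x - 6)*(x - 5)*(x - 4)*(x - 1)*(x + 2).
Partial-fraction decomposition: 1/(63*(x + 2)) - 1/(180*(x - 1)) - 7/(18*(x - 4)) + 47/(28*(x - 5)) - 13/(10*(x - 6)).
Integrate each term: A/(x−a) contributes A·log|x−a|.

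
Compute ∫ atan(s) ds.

Use integration by parts with u = arctan(s), dv = ds.
Then du = 1/(s**2 + 1) ds.

s*atan(s) - log(s**2 + 1)/2 + C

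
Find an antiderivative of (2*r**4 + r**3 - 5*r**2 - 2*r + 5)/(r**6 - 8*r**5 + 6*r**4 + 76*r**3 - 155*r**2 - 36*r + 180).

415*log(r - 5)/288 - 143*log(r - 3)/48 + 118*log(r - 2)/75 + log(r + 1)/144 - 101*log(r + 3)/2400 - 7/(15*r - 30) + C

Factor the denominator: (r - 5)*(r - 3)*(r - 2)**2*(r + 1)*(r + 3).
Partial-fraction decomposition: -101/(2400*(r + 3)) + 1/(144*(r + 1)) + 118/(75*(r - 2)) + 7/(15*(r - 2)**2) - 143/(48*(r - 3)) + 415/(288*(r - 5)).
Integrate each term; A/(r−a) gives A·log|r−a|; A/(r−a)² gives −A/(r−a).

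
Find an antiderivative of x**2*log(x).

Use integration by parts with u = log(x), dv = x**2 dx.
Then du = 1/x dx and v = x**3/3.

x**3*log(x)/3 - x**3/9 + C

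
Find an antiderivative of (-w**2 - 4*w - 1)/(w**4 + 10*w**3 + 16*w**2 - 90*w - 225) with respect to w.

-11*log(w - 3)/192 - log(w + 3)/12 + 9*log(w + 5)/64 + 3/(8*w + 40) + C

Factor the denominator: (w - 3)*(w + 3)*(w + 5)**2.
Partial-fraction decomposition: 9/(64*(w + 5)) - 3/(8*(w + 5)**2) - 1/(12*(w + 3)) - 11/(192*(w - 3)).
Integrate each term; A/(w−a) gives A·log|w−a|; A/(w−a)² gives −A/(w−a).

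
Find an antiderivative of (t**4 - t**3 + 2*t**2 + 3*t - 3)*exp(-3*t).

Use integration by parts with u = t**4 - t**3 + 2*t**2 + 3*t - 3, dv = exp(-3*t) dt, so v = -exp(-3*t)/3.
Apply parts 4 times (tabular method): alternate signs, differentiate u down to 0, integrate dv up.

(-27*t**4 - 9*t**3 - 63*t**2 - 123*t + 40)*exp(-3*t)/81 + C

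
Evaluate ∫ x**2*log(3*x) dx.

x**3*(log(x) + log(3))/3 - x**3/9 + C

Use integration by parts with u = log(3*x), dv = x**2 dx.
Then du = 1/x dx and v = x**3/3.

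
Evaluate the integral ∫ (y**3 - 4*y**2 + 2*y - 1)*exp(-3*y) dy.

Use integration by parts with u = y**3 - 4*y**2 + 2*y - 1, dv = exp(-3*y) dy, so v = -exp(-3*y)/3.
Apply parts 3 times (tabular method): alternate signs, differentiate u down to 0, integrate dv up.

(-y**3 + 3*y**2 + 1)*exp(-3*y)/3 + C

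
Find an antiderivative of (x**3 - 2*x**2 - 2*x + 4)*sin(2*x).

-x**3*cos(2*x)/2 + 3*x**2*sin(2*x)/4 + x**2*cos(2*x) - x*sin(2*x) + 7*x*cos(2*x)/4 - 7*sin(2*x)/8 - 5*cos(2*x)/2 + C

Use integration by parts with u = x**3 - 2*x**2 - 2*x + 4, dv = sin(2*x) dx, so v = -cos(2*x)/2.
Apply parts 3 times (tabular method): alternate signs, differentiate u down to 0, integrate dv up.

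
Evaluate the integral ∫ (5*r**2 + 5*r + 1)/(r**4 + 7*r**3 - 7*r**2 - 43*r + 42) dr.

Factor the denominator: (r - 2)*(r - 1)*(r + 3)*(r + 7).
Partial-fraction decomposition: -211/(288*(r + 7)) + 31/(80*(r + 3)) - 11/(32*(r - 1)) + 31/(45*(r - 2)).
Integrate each term: A/(r−a) contributes A·log|r−a|.

31*log(r - 2)/45 - 11*log(r - 1)/32 + 31*log(r + 3)/80 - 211*log(r + 7)/288 + C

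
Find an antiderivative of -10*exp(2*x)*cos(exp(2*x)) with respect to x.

-5*sin(exp(2*x)) + C

Let u = exp(2*x), so du = (2*exp(2*x)) dx.
Rewriting, the integral becomes -5·∫ cos(u) du = -5·sin(u).
Substituting back, u = exp(2*x).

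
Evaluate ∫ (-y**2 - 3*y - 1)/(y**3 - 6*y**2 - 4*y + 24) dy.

Factor the denominator: (y - 6)*(y - 2)*(y + 2).
Partial-fraction decomposition: 1/(32*(y + 2)) + 11/(16*(y - 2)) - 55/(32*(y - 6)).
Integrate each term: A/(y−a) contributes A·log|y−a|.

-55*log(y - 6)/32 + 11*log(y - 2)/16 + log(y + 2)/32 + C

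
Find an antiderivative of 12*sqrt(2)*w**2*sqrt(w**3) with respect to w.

8*sqrt(2)*(w**3)**(3/2)/3 + C

Let u = 2*w**3, so du = (6*w**2) dw.
Rewriting, the integral becomes 2·∫ √u du = 2·(2/3)u^(3/2).
Substituting back, u = 2*w**3.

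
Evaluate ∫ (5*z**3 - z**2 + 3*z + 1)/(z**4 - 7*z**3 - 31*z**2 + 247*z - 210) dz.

422*log(z - 7)/39 - 7*log(z - 5) + log(z - 1)/21 + 103*log(z + 6)/91 + C

Factor the denominator: (z - 7)*(z - 5)*(z - 1)*(z + 6).
Partial-fraction decomposition: 103/(91*(z + 6)) + 1/(21*(z - 1)) - 7/(z - 5) + 422/(39*(z - 7)).
Integrate each term: A/(z−a) contributes A·log|z−a|.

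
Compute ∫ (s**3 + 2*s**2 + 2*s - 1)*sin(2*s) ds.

Use integration by parts with u = s**3 + 2*s**2 + 2*s - 1, dv = sin(2*s) ds, so v = -cos(2*s)/2.
Apply parts 3 times (tabular method): alternate signs, differentiate u down to 0, integrate dv up.

-s**3*cos(2*s)/2 + 3*s**2*sin(2*s)/4 - s**2*cos(2*s) + s*sin(2*s) - s*cos(2*s)/4 + sin(2*s)/8 + cos(2*s) + C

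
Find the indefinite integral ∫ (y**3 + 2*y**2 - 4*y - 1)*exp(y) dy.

Use integration by parts with u = y**3 + 2*y**2 - 4*y - 1, dv = exp(y) dy, so v = exp(y).
Apply parts 3 times (tabular method): alternate signs, differentiate u down to 0, integrate dv up.

(y**3 - y**2 - 2*y + 1)*exp(y) + C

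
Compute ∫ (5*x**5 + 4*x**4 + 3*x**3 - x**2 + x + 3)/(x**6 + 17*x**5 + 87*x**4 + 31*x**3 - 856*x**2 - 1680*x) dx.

-log(x)/560 + 11*log(x - 3)/80 + 5473*log(x + 4)/48 - 13527*log(x + 5)/80 + 25171*log(x + 7)/420 + 205/(4*x + 16) + C

Factor the denominator: x*(x - 3)*(x + 4)**2*(x + 5)*(x + 7).
Partial-fraction decomposition: 25171/(420*(x + 7)) - 13527/(80*(x + 5)) + 5473/(48*(x + 4)) - 205/(4*(x + 4)**2) + 11/(80*(x - 3)) - 1/(560*x).
Integrate each term; A/(x−a) gives A·log|x−a|; A/(x−a)² gives −A/(x−a).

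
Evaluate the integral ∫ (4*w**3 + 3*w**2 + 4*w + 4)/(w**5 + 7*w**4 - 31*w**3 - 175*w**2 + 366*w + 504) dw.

162*log(w - 4)/275 - 151*log(w - 3)/360 - log(w + 1)/600 + 388*log(w + 6)/225 - 1249*log(w + 7)/660 + C

Factor the denominator: (w - 4)*(w - 3)*(w + 1)*(w + 6)*(w + 7).
Partial-fraction decomposition: -1249/(660*(w + 7)) + 388/(225*(w + 6)) - 1/(600*(w + 1)) - 151/(360*(w - 3)) + 162/(275*(w - 4)).
Integrate each term: A/(w−a) contributes A·log|w−a|.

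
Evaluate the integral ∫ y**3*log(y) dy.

y**4*log(y)/4 - y**4/16 + C

Use integration by parts with u = log(y), dv = y**3 dy.
Then du = 1/y dy and v = y**4/4.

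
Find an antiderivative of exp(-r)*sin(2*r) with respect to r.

-exp(-r)*sin(2*r)/5 - 2*exp(-r)*cos(2*r)/5 + C

Let I denote the integral. Integrate by parts with u = sin(2*r), dv = exp(-r) dr, so v = -exp(-r): I = -exp(-r)*sin(2*r) + 2·∫ exp(-r)*cos(2*r) dr.
Apply parts again with u = cos(2*r), dv = exp(-r) dr: ∫ exp(-r)*cos(2*r) dr = -exp(-r)*cos(2*r) − 2·I. Substituting back brings back I: I = -exp(-r)*sin(2*r) - 2*exp(-r)*cos(2*r) − 4·I.
Solving for I: (1 + 4)·I equals the remaining terms, so I = (1/5)·(-exp(-r)*sin(2*r) - 2*exp(-r)*cos(2*r)).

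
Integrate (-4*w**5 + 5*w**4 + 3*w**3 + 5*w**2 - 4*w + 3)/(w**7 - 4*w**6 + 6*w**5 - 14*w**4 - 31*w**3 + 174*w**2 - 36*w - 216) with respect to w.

Factor the denominator: (w - 3)*(w - 2)**2*(w + 1)*(w + 2)*(w**2 + 9).
Partial-fraction decomposition: (667*w - 2267)/(1690*(w**2 + 9)) + 43/(208*(w + 2)) - 1/(20*(w + 1)) + 1889/(2704*(w - 2)) + 3/(52*(w - 2)**2) - 5/(4*(w - 3)).
Integrate each term; A/(w−a) gives A·log|w−a|; the (Bw+D)/(w²+p²) term gives a log and an atan.

-5*log(w - 3)/4 + 1889*log(w - 2)/2704 - log(w + 1)/20 + 43*log(w + 2)/208 + 667*log(w**2 + 9)/3380 - 2267*atan(w/3)/5070 - 3/(52*w - 104) + C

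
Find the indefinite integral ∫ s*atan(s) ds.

Use integration by parts with u = arctan(s), dv = s ds.
Then du = 1/(s**2 + 1) ds.

s**2*atan(s)/2 - s/2 + atan(s)/2 + C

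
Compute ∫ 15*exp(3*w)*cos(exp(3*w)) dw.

5*sin(exp(3*w)) + C

Let u = exp(3*w), so du = (3*exp(3*w)) dw.
Rewriting, the integral becomes 5·∫ cos(u) du = 5·sin(u).
Substituting back, u = exp(3*w).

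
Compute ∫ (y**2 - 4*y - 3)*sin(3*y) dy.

-y**2*cos(3*y)/3 + 2*y*sin(3*y)/9 + 4*y*cos(3*y)/3 - 4*sin(3*y)/9 + 29*cos(3*y)/27 + C

Use integration by parts with u = y**2 - 4*y - 3, dv = sin(3*y) dy, so v = -cos(3*y)/3.
Apply parts 2 times (tabular method): alternate signs, differentiate u down to 0, integrate dv up.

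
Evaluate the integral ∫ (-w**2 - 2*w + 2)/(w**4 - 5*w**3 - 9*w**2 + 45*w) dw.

2*log(w)/45 - 33*log(w - 5)/80 + 13*log(w - 3)/36 + log(w + 3)/144 + C

Factor the denominator: w*(w - 5)*(w - 3)*(w + 3).
Partial-fraction decomposition: 1/(144*(w + 3)) + 13/(36*(w - 3)) - 33/(80*(w - 5)) + 2/(45*w).
Integrate each term: A/(w−a) contributes A·log|w−a|.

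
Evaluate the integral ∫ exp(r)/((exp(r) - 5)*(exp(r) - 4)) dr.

log(exp(r) - 5) - log(exp(r) - 4) + C

Let u = e^r, du = e^r dr.
The integral becomes ∫ du/((u-5)(u-4)); decompose into partial fractions.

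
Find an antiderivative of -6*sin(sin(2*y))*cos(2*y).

Let u = sin(2*y), so du = (2*cos(2*y)) dy.
Rewriting, the integral becomes -3·∫ sin(u) du = -3·-cos(u).
Substituting back, u = sin(2*y).

3*cos(sin(2*y)) + C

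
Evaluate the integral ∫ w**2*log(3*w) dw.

Use integration by parts with u = log(3*w), dv = w**2 dw.
Then du = 1/w dw and v = w**3/3.

w**3*(log(w) + log(3))/3 - w**3/9 + C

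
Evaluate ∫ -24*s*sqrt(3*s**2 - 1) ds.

-8*(3*s**2 - 1)**(3/2)/3 + C

Let u = 3*s**2 - 1, so du = (6*s) ds.
Rewriting, the integral becomes -4·∫ √u du = -4·(2/3)u^(3/2).
Substituting back, u = 3*s**2 - 1.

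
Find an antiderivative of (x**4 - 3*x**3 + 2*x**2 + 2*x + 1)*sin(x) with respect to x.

Use integration by parts with u = x**4 - 3*x**3 + 2*x**2 + 2*x + 1, dv = sin(x) dx, so v = -cos(x).
Apply parts 4 times (tabular method): alternate signs, differentiate u down to 0, integrate dv up.

-x**4*cos(x) + 4*x**3*sin(x) + 3*x**3*cos(x) - 9*x**2*sin(x) + 10*x**2*cos(x) - 20*x*sin(x) - 20*x*cos(x) + 20*sin(x) - 21*cos(x) + C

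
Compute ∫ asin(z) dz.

z*asin(z) + sqrt(-z**2 + 1) + C

Use integration by parts with u = arcsin(z), dv = dz.
Then du = 1/sqrt(-z**2 + 1) dz.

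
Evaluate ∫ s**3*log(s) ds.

s**4*log(s)/4 - s**4/16 + C

Use integration by parts with u = log(s), dv = s**3 ds.
Then du = 1/s ds and v = s**4/4.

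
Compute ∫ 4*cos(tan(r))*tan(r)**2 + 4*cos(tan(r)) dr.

Let u = tan(r), so du = (tan(r)**2 + 1) dr.
Rewriting, the integral becomes 4·∫ cos(u) du = 4·sin(u).
Substituting back, u = tan(r).

4*sin(tan(r)) + C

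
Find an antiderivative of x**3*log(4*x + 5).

Use integration by parts with u = log(4*x + 5), dv = x**3 dx.
Then du = 4/(4*x + 5) dx and v = x**4/4.

x**4*log(4*x + 5)/4 - x**4/16 + 5*x**3/48 - 25*x**2/128 + 125*x/256 - 625*log(4*x + 5)/1024 + C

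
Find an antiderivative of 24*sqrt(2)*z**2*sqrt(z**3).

16*sqrt(2)*(z**3)**(3/2)/3 + C

Let u = 2*z**3, so du = (6*z**2) dz.
Rewriting, the integral becomes 4·∫ √u du = 4·(2/3)u^(3/2).
Substituting back, u = 2*z**3.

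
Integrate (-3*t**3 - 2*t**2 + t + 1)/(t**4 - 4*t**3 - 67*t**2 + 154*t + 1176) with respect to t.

Factor the denominator: (t - 7)**2*(t + 4)*(t + 6).
Partial-fraction decomposition: -571/(338*(t + 6)) + 157/(242*(t + 4)) - 40068/(20449*(t - 7)) - 1119/(143*(t - 7)**2).
Integrate each term; A/(t−a) gives A·log|t−a|; A/(t−a)² gives −A/(t−a).

-40068*log(t - 7)/20449 + 157*log(t + 4)/242 - 571*log(t + 6)/338 + 1119/(143*t - 1001) + C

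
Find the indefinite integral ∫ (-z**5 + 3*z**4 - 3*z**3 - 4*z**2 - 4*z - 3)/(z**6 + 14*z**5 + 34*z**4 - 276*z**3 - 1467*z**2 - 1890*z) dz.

Factor the denominator: z*(z - 5)*(z + 3)**2*(z + 6)*(z + 7).
Partial-fraction decomposition: -6217/(336*(z + 7)) + 4063/(198*(z + 6)) - 1715/(576*(z + 3)) + 15/(8*(z + 3)**2) - 437/(10560*(z - 5)) + 1/(630*z).
Integrate each term; A/(z−a) gives A·log|z−a|; A/(z−a)² gives −A/(z−a).

log(z)/630 - 437*log(z - 5)/10560 - 1715*log(z + 3)/576 + 4063*log(z + 6)/198 - 6217*log(z + 7)/336 - 15/(8*z + 24) + C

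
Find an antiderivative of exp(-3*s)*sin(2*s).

-3*exp(-3*s)*sin(2*s)/13 - 2*exp(-3*s)*cos(2*s)/13 + C

Let I denote the integral. Integrate by parts with u = sin(2*s), dv = exp(-3*s) ds, so v = -exp(-3*s)/3: I = -exp(-3*s)*sin(2*s)/3 + (2/3)·∫ exp(-3*s)*cos(2*s) ds.
Apply parts again with u = cos(2*s), dv = exp(-3*s) ds: ∫ exp(-3*s)*cos(2*s) ds = -exp(-3*s)*cos(2*s)/3 − (2/3)·I. Substituting back brings back I: I = -exp(-3*s)*sin(2*s)/3 - 2*exp(-3*s)*cos(2*s)/9 − (4/9)·I.
Solving for I: (1 + 4/9)·I equals the remaining terms, so I = (9/13)·(-exp(-3*s)*sin(2*s)/3 - 2*exp(-3*s)*cos(2*s)/9).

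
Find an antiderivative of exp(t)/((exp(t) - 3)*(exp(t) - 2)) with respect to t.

Let u = e^t, du = e^t dt.
The integral becomes ∫ du/((u-2)(u-3)); decompose into partial fractions.

log(exp(t) - 3) - log(exp(t) - 2) + C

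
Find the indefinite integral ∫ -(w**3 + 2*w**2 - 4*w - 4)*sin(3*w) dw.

w**3*cos(3*w)/3 - w**2*sin(3*w)/3 + 2*w**2*cos(3*w)/3 - 4*w*sin(3*w)/9 - 14*w*cos(3*w)/9 + 14*sin(3*w)/27 - 40*cos(3*w)/27 + C

Use integration by parts with u = w**3 + 2*w**2 - 4*w - 4, dv = -sin(3*w) dw, so v = cos(3*w)/3.
Apply parts 3 times (tabular method): alternate signs, differentiate u down to 0, integrate dv up.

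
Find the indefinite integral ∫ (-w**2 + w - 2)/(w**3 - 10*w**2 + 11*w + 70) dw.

Factor the denominator: (w - 7)*(w - 5)*(w + 2).
Partial-fraction decomposition: -8/(63*(w + 2)) + 11/(7*(w - 5)) - 22/(9*(w - 7)).
Integrate each term: A/(w−a) contributes A·log|w−a|.

-22*log(w - 7)/9 + 11*log(w - 5)/7 - 8*log(w + 2)/63 + C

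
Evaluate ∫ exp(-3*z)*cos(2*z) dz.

Let I denote the integral. Integrate by parts with u = cos(2*z), dv = exp(-3*z) dz, so v = -exp(-3*z)/3: I = -exp(-3*z)*cos(2*z)/3 − (2/3)·∫ exp(-3*z)*sin(2*z) dz.
Apply parts again with u = sin(2*z), dv = exp(-3*z) dz: ∫ exp(-3*z)*sin(2*z) dz = -exp(-3*z)*sin(2*z)/3 + (2/3)·I. Substituting back brings back I: I = 2*exp(-3*z)*sin(2*z)/9 - exp(-3*z)*cos(2*z)/3 − (4/9)·I.
Solving for I: (1 + 4/9)·I equals the remaining terms, so I = (9/13)·(2*exp(-3*z)*sin(2*z)/9 - exp(-3*z)*cos(2*z)/3).

2*exp(-3*z)*sin(2*z)/13 - 3*exp(-3*z)*cos(2*z)/13 + C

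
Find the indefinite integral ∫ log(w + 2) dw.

Use integration by parts with u = log(w + 2), dv = dw.
Then du = 1/(w + 2) dw and v = w.

w*log(w + 2) - w + 2*log(w + 2) + C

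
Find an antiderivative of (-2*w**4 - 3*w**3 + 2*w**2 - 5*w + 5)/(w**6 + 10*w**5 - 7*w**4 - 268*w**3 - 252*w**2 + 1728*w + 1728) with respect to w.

Factor the denominator: (w - 4)*(w - 3)*(w + 1)*(w + 4)*(w + 6)**2.
Partial-fraction decomposition: -6721/(20250*(w + 6)) - 1837/(900*(w + 6)**2) + 263/(672*(w + 4)) + 13/(1500*(w + 1)) + 235/(2268*(w - 3)) - 687/(4000*(w - 4)).
Integrate each term; A/(w−a) gives A·log|w−a|; A/(w−a)² gives −A/(w−a).

-687*log(w - 4)/4000 + 235*log(w - 3)/2268 + 13*log(w + 1)/1500 + 263*log(w + 4)/672 - 6721*log(w + 6)/20250 + 1837/(900*w + 5400) + C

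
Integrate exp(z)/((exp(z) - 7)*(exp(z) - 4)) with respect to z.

Let u = e^z, du = e^z dz.
The integral becomes ∫ du/((u-7)(u-4)); decompose into partial fractions.

log(exp(z) - 7)/3 - log(exp(z) - 4)/3 + C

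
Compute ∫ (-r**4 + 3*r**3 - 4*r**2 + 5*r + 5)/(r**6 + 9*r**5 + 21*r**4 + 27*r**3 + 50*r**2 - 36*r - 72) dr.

log(r - 1)/35 + 2*log(r + 1)/25 - 2*log(r + 3)/3 + 2113*log(r + 6)/4200 + 11*log(r**2 + 4)/400 + 7*atan(r/2)/200 + C

Factor the denominator: (r - 1)*(r + 1)*(r + 3)*(r + 6)*(r**2 + 4).
Partial-fraction decomposition: (11*r + 14)/(200*(r**2 + 4)) + 2113/(4200*(r + 6)) - 2/(3*(r + 3)) + 2/(25*(r + 1)) + 1/(35*(r - 1)).
Integrate each term; A/(r−a) gives A·log|r−a|; the (Br+D)/(r²+p²) term gives a log and an atan.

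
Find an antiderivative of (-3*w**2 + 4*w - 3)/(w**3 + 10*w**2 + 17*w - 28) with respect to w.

Factor the denominator: (w - 1)*(w + 4)*(w + 7).
Partial-fraction decomposition: -89/(12*(w + 7)) + 67/(15*(w + 4)) - 1/(20*(w - 1)).
Integrate each term: A/(w−a) contributes A·log|w−a|.

-log(w - 1)/20 + 67*log(w + 4)/15 - 89*log(w + 7)/12 + C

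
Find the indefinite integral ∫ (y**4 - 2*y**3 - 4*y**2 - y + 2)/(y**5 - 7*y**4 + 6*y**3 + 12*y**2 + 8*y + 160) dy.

Factor the denominator: (y - 5)*(y - 4)*(y + 2)*(y**2 + 4).
Partial-fraction decomposition: (34*y + 141)/(290*(y**2 + 4)) + 5/(84*(y + 2)) - 31/(60*(y - 4)) + 272/(203*(y - 5)).
Integrate each term; A/(y−a) gives A·log|y−a|; the (By+D)/(y²+p²) term gives a log and an atan.

272*log(y - 5)/203 - 31*log(y - 4)/60 + 5*log(y + 2)/84 + 17*log(y**2 + 4)/290 + 141*atan(y/2)/580 + C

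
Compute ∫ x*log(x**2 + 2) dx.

x**2*log(x**2 + 2)/2 - x**2/2 + log(x**2 + 2) + C

Let u = x**2 + 2, so du = (2*x) dx.
The integral becomes (1/2)·∫ log(u) du; integrate by parts with u′=log(u), dv′=du.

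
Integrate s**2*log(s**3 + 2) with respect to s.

Let u = s**3 + 2, so du = (3*s**2) ds.
The integral becomes (1/3)·∫ log(u) du; integrate by parts with u′=log(u), dv′=du.

s**3*log(s**3 + 2)/3 - s**3/3 + 2*log(s**3 + 2)/3 + C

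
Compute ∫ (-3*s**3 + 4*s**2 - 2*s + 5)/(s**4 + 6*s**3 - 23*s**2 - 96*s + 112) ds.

Factor the denominator: (s - 4)*(s - 1)*(s + 4)*(s + 7).
Partial-fraction decomposition: -311/(66*(s + 7)) + 269/(120*(s + 4)) - 1/(30*(s - 1)) - 131/(264*(s - 4)).
Integrate each term: A/(s−a) contributes A·log|s−a|.

-131*log(s - 4)/264 - log(s - 1)/30 + 269*log(s + 4)/120 - 311*log(s + 7)/66 + C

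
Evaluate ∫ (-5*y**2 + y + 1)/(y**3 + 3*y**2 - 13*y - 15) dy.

-41*log(y - 3)/32 + 5*log(y + 1)/16 - 129*log(y + 5)/32 + C

Factor the denominator: (y - 3)*(y + 1)*(y + 5).
Partial-fraction decomposition: -129/(32*(y + 5)) + 5/(16*(y + 1)) - 41/(32*(y - 3)).
Integrate each term: A/(y−a) contributes A·log|y−a|.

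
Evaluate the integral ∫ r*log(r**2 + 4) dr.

Let u = r**2 + 4, so du = (2*r) dr.
The integral becomes (1/2)·∫ log(u) du; integrate by parts with u′=log(u), dv′=du.

r**2*log(r**2 + 4)/2 - r**2/2 + 2*log(r**2 + 4) + C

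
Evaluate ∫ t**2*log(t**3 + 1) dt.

t**3*log(t**3 + 1)/3 - t**3/3 + log(t**3 + 1)/3 + C

Let u = t**3 + 1, so du = (3*t**2) dt.
The integral becomes (1/3)·∫ log(u) du; integrate by parts with u′=log(u), dv′=du.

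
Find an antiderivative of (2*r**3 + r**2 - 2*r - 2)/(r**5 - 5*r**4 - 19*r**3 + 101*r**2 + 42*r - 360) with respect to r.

263*log(r - 5)/252 - 933*log(r - 3)/980 + log(r + 2)/35 - 53*log(r + 4)/441 + 11/(14*r - 42) + C

Factor the denominator: (r - 5)*(r - 3)**2*(r + 2)*(r + 4).
Partial-fraction decomposition: -53/(441*(r + 4)) + 1/(35*(r + 2)) - 933/(980*(r - 3)) - 11/(14*(r - 3)**2) + 263/(252*(r - 5)).
Integrate each term; A/(r−a) gives A·log|r−a|; A/(r−a)² gives −A/(r−a).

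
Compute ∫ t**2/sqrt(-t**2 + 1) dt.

-t*sqrt(-t**2 + 1)/2 + asin(t)/2 + C

Substitute t = sin(θ), so dt = cos(θ) dθ and the radical becomes sqrt(-t**2 + 1) = cos(θ) by the Pythagorean identity.
Integrate the resulting trig expression in θ, then back-substitute θ = asin(t), sin(θ) = t, cos(θ) = sqrt(-t**2 + 1) (absorbing any constant into C).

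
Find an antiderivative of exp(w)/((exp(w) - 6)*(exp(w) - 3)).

Let u = e^w, du = e^w dw.
The integral becomes ∫ du/((u-3)(u-6)); decompose into partial fractions.

log(exp(w) - 6)/3 - log(exp(w) - 3)/3 + C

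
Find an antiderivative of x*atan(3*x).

x**2*atan(3*x)/2 - x/6 + atan(3*x)/18 + C

Use integration by parts with u = arctan(3*x), dv = x dx.
Then du = 3/(9*x**2 + 1) dx.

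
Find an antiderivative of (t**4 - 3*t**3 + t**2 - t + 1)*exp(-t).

Use integration by parts with u = t**4 - 3*t**3 + t**2 - t + 1, dv = exp(-t) dt, so v = -exp(-t).
Apply parts 4 times (tabular method): alternate signs, differentiate u down to 0, integrate dv up.

(-t**4 - t**3 - 4*t**2 - 7*t - 8)*exp(-t) + C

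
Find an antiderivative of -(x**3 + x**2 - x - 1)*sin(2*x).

x**3*cos(2*x)/2 - 3*x**2*sin(2*x)/4 + x**2*cos(2*x)/2 - x*sin(2*x)/2 - 5*x*cos(2*x)/4 + 5*sin(2*x)/8 - 3*cos(2*x)/4 + C

Use integration by parts with u = x**3 + x**2 - x - 1, dv = -sin(2*x) dx, so v = cos(2*x)/2.
Apply parts 3 times (tabular method): alternate signs, differentiate u down to 0, integrate dv up.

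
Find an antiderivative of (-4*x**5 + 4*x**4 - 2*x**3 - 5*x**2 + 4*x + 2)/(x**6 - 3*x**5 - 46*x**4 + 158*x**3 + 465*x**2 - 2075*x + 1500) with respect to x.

Factor the denominator: (x - 5)*(x - 4)*(x - 3)*(x - 1)*(x + 5)**2.
Partial-fraction decomposition: -2520193/(1555200*(x + 5)) + 15107/(4320*(x + 5)**2) + 1/(864*(x - 1)) - 733/(256*(x - 3)) + 3262/(243*(x - 4)) - 10353/(800*(x - 5)).
Integrate each term; A/(x−a) gives A·log|x−a|; A/(x−a)² gives −A/(x−a).

-10353*log(x - 5)/800 + 3262*log(x - 4)/243 - 733*log(x - 3)/256 + log(x - 1)/864 - 2520193*log(x + 5)/1555200 - 15107/(4320*x + 21600) + C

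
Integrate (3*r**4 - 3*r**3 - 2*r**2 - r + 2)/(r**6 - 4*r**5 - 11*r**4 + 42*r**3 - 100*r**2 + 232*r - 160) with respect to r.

1447*log(r - 5)/3132 - log(r - 2)/9 - log(r - 1)/100 - 467*log(r + 4)/2700 - 487*log(r**2 + 4)/5800 + 167*atan(r/2)/1450 + C

Factor the denominator: (r - 5)*(r - 2)*(r - 1)*(r + 4)*(r**2 + 4).
Partial-fraction decomposition: -(487*r - 668)/(2900*(r**2 + 4)) - 467/(2700*(r + 4)) - 1/(100*(r - 1)) - 1/(9*(r - 2)) + 1447/(3132*(r - 5)).
Integrate each term; A/(r−a) gives A·log|r−a|; the (Br+D)/(r²+p²) term gives a log and an atan.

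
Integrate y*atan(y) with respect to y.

Use integration by parts with u = arctan(y), dv = y dy.
Then du = 1/(y**2 + 1) dy.

y**2*atan(y)/2 - y/2 + atan(y)/2 + C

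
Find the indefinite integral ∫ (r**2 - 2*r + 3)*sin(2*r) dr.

-r**2*cos(2*r)/2 + r*sin(2*r)/2 + r*cos(2*r) - sin(2*r)/2 - 5*cos(2*r)/4 + C

Use integration by parts with u = r**2 - 2*r + 3, dv = sin(2*r) dr, so v = -cos(2*r)/2.
Apply parts 2 times (tabular method): alternate signs, differentiate u down to 0, integrate dv up.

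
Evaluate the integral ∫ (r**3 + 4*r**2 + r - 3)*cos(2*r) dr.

r**3*sin(2*r)/2 + 2*r**2*sin(2*r) + 3*r**2*cos(2*r)/4 - r*sin(2*r)/4 + 2*r*cos(2*r) - 5*sin(2*r)/2 - cos(2*r)/8 + C

Use integration by parts with u = r**3 + 4*r**2 + r - 3, dv = cos(2*r) dr, so v = sin(2*r)/2.
Apply parts 3 times (tabular method): alternate signs, differentiate u down to 0, integrate dv up.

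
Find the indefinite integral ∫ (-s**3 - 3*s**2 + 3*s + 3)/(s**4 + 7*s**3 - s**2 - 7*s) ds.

Factor the denominator: s*(s - 1)*(s + 1)*(s + 7).
Partial-fraction decomposition: -89/(168*(s + 7)) - 1/(6*(s + 1)) + 1/(8*(s - 1)) - 3/(7*s).
Integrate each term: A/(s−a) contributes A·log|s−a|.

-3*log(s)/7 + log(s - 1)/8 - log(s + 1)/6 - 89*log(s + 7)/168 + C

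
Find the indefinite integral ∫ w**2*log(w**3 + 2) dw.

w**3*log(w**3 + 2)/3 - w**3/3 + 2*log(w**3 + 2)/3 + C

Let u = w**3 + 2, so du = (3*w**2) dw.
The integral becomes (1/3)·∫ log(u) du; integrate by parts with u′=log(u), dv′=du.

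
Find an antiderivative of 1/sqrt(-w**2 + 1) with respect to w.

Substitute w = sin(θ), so dw = cos(θ) dθ and the radical becomes sqrt(-w**2 + 1) = cos(θ) by the Pythagorean identity.
Integrate the resulting trig expression in θ, then back-substitute θ = asin(w), sin(θ) = w, cos(θ) = sqrt(-w**2 + 1) (absorbing any constant into C).

asin(w) + C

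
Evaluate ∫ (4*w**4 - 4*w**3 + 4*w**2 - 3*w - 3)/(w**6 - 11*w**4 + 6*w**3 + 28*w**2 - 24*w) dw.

Factor the denominator: w*(w - 2)**2*(w - 1)*(w + 2)*(w + 3).
Partial-fraction decomposition: -79/(50*(w + 3)) + 115/(96*(w + 2)) - 1/(6*(w - 1)) + 339/(800*(w - 2)) + 39/(40*(w - 2)**2) + 1/(8*w).
Integrate each term; A/(w−a) gives A·log|w−a|; A/(w−a)² gives −A/(w−a).

log(w)/8 + 339*log(w - 2)/800 - log(w - 1)/6 + 115*log(w + 2)/96 - 79*log(w + 3)/50 - 39/(40*w - 80) + C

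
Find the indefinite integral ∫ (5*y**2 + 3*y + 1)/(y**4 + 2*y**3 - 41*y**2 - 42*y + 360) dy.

47*log(y - 5)/66 - 55*log(y - 3)/126 + 23*log(y + 4)/42 - 163*log(y + 6)/198 + C

Factor the denominator: (y - 5)*(y - 3)*(y + 4)*(y + 6).
Partial-fraction decomposition: -163/(198*(y + 6)) + 23/(42*(y + 4)) - 55/(126*(y - 3)) + 47/(66*(y - 5)).
Integrate each term: A/(y−a) contributes A·log|y−a|.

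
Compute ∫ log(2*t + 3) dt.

Use integration by parts with u = log(2*t + 3), dv = dt.
Then du = 2/(2*t + 3) dt and v = t.

t*log(2*t + 3) - t + 3*log(2*t + 3)/2 + C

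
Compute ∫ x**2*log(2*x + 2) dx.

x**3*log(2*x + 2)/3 - x**3/9 + x**2/6 - x/3 + log(x + 1)/3 + C

Use integration by parts with u = log(2*x + 2), dv = x**2 dx.
Then du = 2/(2*x + 2) dx and v = x**3/3.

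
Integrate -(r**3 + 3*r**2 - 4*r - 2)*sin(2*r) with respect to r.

r**3*cos(2*r)/2 - 3*r**2*sin(2*r)/4 + 3*r**2*cos(2*r)/2 - 3*r*sin(2*r)/2 - 11*r*cos(2*r)/4 + 11*sin(2*r)/8 - 7*cos(2*r)/4 + C

Use integration by parts with u = r**3 + 3*r**2 - 4*r - 2, dv = -sin(2*r) dr, so v = cos(2*r)/2.
Apply parts 3 times (tabular method): alternate signs, differentiate u down to 0, integrate dv up.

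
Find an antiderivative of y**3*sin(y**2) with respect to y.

-y**2*cos(y**2)/2 + sin(y**2)/2 + C

Let u = y², du = 2y dy; rewrite as (1/2)∫ u^1·sin(1u) du.
Now integrate by parts 1 time.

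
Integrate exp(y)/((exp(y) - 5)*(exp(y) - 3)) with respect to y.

Let u = e^y, du = e^y dy.
The integral becomes ∫ du/((u-3)(u-5)); decompose into partial fractions.

log(exp(y) - 5)/2 - log(exp(y) - 3)/2 + C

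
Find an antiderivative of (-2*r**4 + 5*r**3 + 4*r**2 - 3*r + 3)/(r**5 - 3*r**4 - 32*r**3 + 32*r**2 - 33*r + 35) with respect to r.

-2909*log(r - 7)/3600 - 7*log(r - 1)/72 - 1757*log(r + 5)/1872 - 203*log(r**2 + 1)/2600 + 79*atan(r)/1300 + C

Factor the denominator: (r - 7)*(r - 1)*(r + 5)*(r**2 + 1).
Partial-fraction decomposition: -(203*r - 79)/(1300*(r**2 + 1)) - 1757/(1872*(r + 5)) - 7/(72*(r - 1)) - 2909/(3600*(r - 7)).
Integrate each term; A/(r−a) gives A·log|r−a|; the (Br+D)/(r²+p²) term gives a log and an atan.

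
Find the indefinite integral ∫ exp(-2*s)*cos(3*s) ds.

Let I denote the integral. Integrate by parts with u = cos(3*s), dv = exp(-2*s) ds, so v = -exp(-2*s)/2: I = -exp(-2*s)*cos(3*s)/2 − (3/2)·∫ exp(-2*s)*sin(3*s) ds.
Apply parts again with u = sin(3*s), dv = exp(-2*s) ds: ∫ exp(-2*s)*sin(3*s) ds = -exp(-2*s)*sin(3*s)/2 + (3/2)·I. Substituting back brings back I: I = 3*exp(-2*s)*sin(3*s)/4 - exp(-2*s)*cos(3*s)/2 − (9/4)·I.
Solving for I: (1 + 9/4)·I equals the remaining terms, so I = (4/13)·(3*exp(-2*s)*sin(3*s)/4 - exp(-2*s)*cos(3*s)/2).

3*exp(-2*s)*sin(3*s)/13 - 2*exp(-2*s)*cos(3*s)/13 + C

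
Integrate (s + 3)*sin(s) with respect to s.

Use integration by parts with u = s + 3, dv = sin(s) ds, so v = -cos(s).
Apply parts 1 times (tabular method): alternate signs, differentiate u down to 0, integrate dv up.

-s*cos(s) + sin(s) - 3*cos(s) + C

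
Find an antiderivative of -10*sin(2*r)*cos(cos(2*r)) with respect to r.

Let u = cos(2*r), so du = (-2*sin(2*r)) dr.
Rewriting, the integral becomes 5·∫ cos(u) du = 5·sin(u).
Substituting back, u = cos(2*r).

5*sin(cos(2*r)) + C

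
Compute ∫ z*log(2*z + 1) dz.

Use integration by parts with u = log(2*z + 1), dv = z dz.
Then du = 2/(2*z + 1) dz and v = z**2/2.

z**2*log(2*z + 1)/2 - z**2/4 + z/4 - log(2*z + 1)/8 + C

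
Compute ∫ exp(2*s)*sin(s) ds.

Let I denote the integral. Integrate by parts with u = sin(s), dv = exp(2*s) ds, so v = exp(2*s)/2: I = exp(2*s)*sin(s)/2 − (1/2)·∫ exp(2*s)*cos(s) ds.
Apply parts again with u = cos(s), dv = exp(2*s) ds: ∫ exp(2*s)*cos(s) ds = exp(2*s)*cos(s)/2 + (1/2)·I. Substituting back brings back I: I = exp(2*s)*sin(s)/2 - exp(2*s)*cos(s)/4 − (1/4)·I.
Solving for I: (1 + 1/4)·I equals the remaining terms, so I = (4/5)·(exp(2*s)*sin(s)/2 - exp(2*s)*cos(s)/4).

2*exp(2*s)*sin(s)/5 - exp(2*s)*cos(s)/5 + C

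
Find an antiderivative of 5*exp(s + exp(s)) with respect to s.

5*exp(exp(s)) + C

Let u = exp(s), so du = (exp(s)) ds.
Rewriting, the integral becomes 5·∫ e^u du = 5·e^u.
Substituting back, u = exp(s).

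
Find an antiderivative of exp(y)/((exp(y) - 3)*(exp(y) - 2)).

log(exp(y) - 3) - log(exp(y) - 2) + C

Let u = e^y, du = e^y dy.
The integral becomes ∫ du/((u-3)(u-2)); decompose into partial fractions.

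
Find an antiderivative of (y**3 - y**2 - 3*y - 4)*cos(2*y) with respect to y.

Use integration by parts with u = y**3 - y**2 - 3*y - 4, dv = cos(2*y) dy, so v = sin(2*y)/2.
Apply parts 3 times (tabular method): alternate signs, differentiate u down to 0, integrate dv up.

y**3*sin(2*y)/2 - y**2*sin(2*y)/2 + 3*y**2*cos(2*y)/4 - 9*y*sin(2*y)/4 - y*cos(2*y)/2 - 7*sin(2*y)/4 - 9*cos(2*y)/8 + C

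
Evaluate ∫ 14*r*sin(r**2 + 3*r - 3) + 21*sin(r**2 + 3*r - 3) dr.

Let u = r**2 + 3*r - 3, so du = (2*r + 3) dr.
Rewriting, the integral becomes 7·∫ sin(u) du = 7·-cos(u).
Substituting back, u = r**2 + 3*r - 3.

-7*cos(r**2 + 3*r - 3) + C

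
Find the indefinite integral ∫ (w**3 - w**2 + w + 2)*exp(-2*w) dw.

(-4*w**3 - 2*w**2 - 6*w - 11)*exp(-2*w)/8 + C

Use integration by parts with u = w**3 - w**2 + w + 2, dv = exp(-2*w) dw, so v = -exp(-2*w)/2.
Apply parts 3 times (tabular method): alternate signs, differentiate u down to 0, integrate dv up.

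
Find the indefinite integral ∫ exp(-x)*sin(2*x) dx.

-exp(-x)*sin(2*x)/5 - 2*exp(-x)*cos(2*x)/5 + C

Let I denote the integral. Integrate by parts with u = sin(2*x), dv = exp(-x) dx, so v = -exp(-x): I = -exp(-x)*sin(2*x) + 2·∫ exp(-x)*cos(2*x) dx.
Apply parts again with u = cos(2*x), dv = exp(-x) dx: ∫ exp(-x)*cos(2*x) dx = -exp(-x)*cos(2*x) − 2·I. Substituting back brings back I: I = -exp(-x)*sin(2*x) - 2*exp(-x)*cos(2*x) − 4·I.
Solving for I: (1 + 4)·I equals the remaining terms, so I = (1/5)·(-exp(-x)*sin(2*x) - 2*exp(-x)*cos(2*x)).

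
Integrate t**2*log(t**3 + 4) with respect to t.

Let u = t**3 + 4, so du = (3*t**2) dt.
The integral becomes (1/3)·∫ log(u) du; integrate by parts with u′=log(u), dv′=du.

t**3*log(t**3 + 4)/3 - t**3/3 + 4*log(t**3 + 4)/3 + C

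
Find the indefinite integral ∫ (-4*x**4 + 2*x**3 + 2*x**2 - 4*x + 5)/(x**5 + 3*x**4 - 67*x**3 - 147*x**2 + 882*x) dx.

Factor the denominator: x*(x - 7)*(x - 3)*(x + 6)*(x + 7).
Partial-fraction decomposition: -10159/(980*(x + 7)) + 5515/(702*(x + 6)) + 259/(1080*(x - 3)) - 8843/(5096*(x - 7)) + 5/(882*x).
Integrate each term: A/(x−a) contributes A·log|x−a|.

5*log(x)/882 - 8843*log(x - 7)/5096 + 259*log(x - 3)/1080 + 5515*log(x + 6)/702 - 10159*log(x + 7)/980 + C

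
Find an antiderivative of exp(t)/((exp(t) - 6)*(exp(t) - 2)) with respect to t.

Let u = e^t, du = e^t dt.
The integral becomes ∫ du/((u-6)(u-2)); decompose into partial fractions.

log(exp(t) - 6)/4 - log(exp(t) - 2)/4 + C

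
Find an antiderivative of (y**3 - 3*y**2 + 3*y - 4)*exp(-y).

(-y**3 - 3*y + 1)*exp(-y) + C

Use integration by parts with u = y**3 - 3*y**2 + 3*y - 4, dv = exp(-y) dy, so v = -exp(-y).
Apply parts 3 times (tabular method): alternate signs, differentiate u down to 0, integrate dv up.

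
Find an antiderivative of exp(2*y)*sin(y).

2*exp(2*y)*sin(y)/5 - exp(2*y)*cos(y)/5 + C

Let I denote the integral. Integrate by parts with u = sin(y), dv = exp(2*y) dy, so v = exp(2*y)/2: I = exp(2*y)*sin(y)/2 − (1/2)·∫ exp(2*y)*cos(y) dy.
Apply parts again with u = cos(y), dv = exp(2*y) dy: ∫ exp(2*y)*cos(y) dy = exp(2*y)*cos(y)/2 + (1/2)·I. Substituting back brings back I: I = exp(2*y)*sin(y)/2 - exp(2*y)*cos(y)/4 − (1/4)·I.
Solving for I: (1 + 1/4)·I equals the remaining terms, so I = (4/5)·(exp(2*y)*sin(y)/2 - exp(2*y)*cos(y)/4).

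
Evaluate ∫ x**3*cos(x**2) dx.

Let u = x², du = 2x dx; rewrite as (1/2)∫ u^1·cos(1u) du.
Now integrate by parts 1 time.

x**2*sin(x**2)/2 + cos(x**2)/2 + C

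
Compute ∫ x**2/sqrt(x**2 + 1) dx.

x*sqrt(x**2 + 1)/2 - log(x + sqrt(x**2 + 1))/2 + C

Substitute x = tan(θ), so dx = sec(θ)^2 dθ and the radical becomes sqrt(x**2 + 1) = sec(θ) by the Pythagorean identity.
Integrate the resulting trig expression in θ, then back-substitute tan(θ) = x, sec(θ) = sqrt(x**2 + 1) (absorbing any constant into C).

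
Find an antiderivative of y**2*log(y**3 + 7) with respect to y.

y**3*log(y**3 + 7)/3 - y**3/3 + 7*log(y**3 + 7)/3 + C

Let u = y**3 + 7, so du = (3*y**2) dy.
The integral becomes (1/3)·∫ log(u) du; integrate by parts with u′=log(u), dv′=du.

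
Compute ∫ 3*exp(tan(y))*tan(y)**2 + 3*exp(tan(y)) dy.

3*exp(tan(y)) + C

Let u = tan(y), so du = (tan(y)**2 + 1) dy.
Rewriting, the integral becomes 3·∫ e^u du = 3·e^u.
Substituting back, u = tan(y).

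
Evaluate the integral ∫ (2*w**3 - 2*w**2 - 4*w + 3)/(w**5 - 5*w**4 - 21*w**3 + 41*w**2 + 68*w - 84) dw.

563*log(w - 7)/2700 - 3*log(w - 2)/100 - log(w - 1)/72 + 13*log(w + 2)/108 - 57*log(w + 3)/200 + C

Factor the denominator: (w - 7)*(w - 2)*(w - 1)*(w + 2)*(w + 3).
Partial-fraction decomposition: -57/(200*(w + 3)) + 13/(108*(w + 2)) - 1/(72*(w - 1)) - 3/(100*(w - 2)) + 563/(2700*(w - 7)).
Integrate each term: A/(w−a) contributes A·log|w−a|.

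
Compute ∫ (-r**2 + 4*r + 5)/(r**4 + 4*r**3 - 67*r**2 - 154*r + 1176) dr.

-7*log(r - 6)/338 - 5*log(r - 4)/242 + 846*log(r + 7)/20449 + 72/(143*r + 1001) + C

Factor the denominator: (r - 6)*(r - 4)*(r + 7)**2.
Partial-fraction decomposition: 846/(20449*(r + 7)) - 72/(143*(r + 7)**2) - 5/(242*(r - 4)) - 7/(338*(r - 6)).
Integrate each term; A/(r−a) gives A·log|r−a|; A/(r−a)² gives −A/(r−a).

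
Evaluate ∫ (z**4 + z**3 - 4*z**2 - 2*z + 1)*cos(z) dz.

z**4*sin(z) + z**3*sin(z) + 4*z**3*cos(z) - 16*z**2*sin(z) + 3*z**2*cos(z) - 8*z*sin(z) - 32*z*cos(z) + 33*sin(z) - 8*cos(z) + C

Use integration by parts with u = z**4 + z**3 - 4*z**2 - 2*z + 1, dv = cos(z) dz, so v = sin(z).
Apply parts 4 times (tabular method): alternate signs, differentiate u down to 0, integrate dv up.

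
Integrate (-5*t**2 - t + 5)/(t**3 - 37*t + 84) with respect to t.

Factor the denominator: (t - 4)*(t - 3)*(t + 7).
Partial-fraction decomposition: -233/(110*(t + 7)) + 43/(10*(t - 3)) - 79/(11*(t - 4)).
Integrate each term: A/(t−a) contributes A·log|t−a|.

-79*log(t - 4)/11 + 43*log(t - 3)/10 - 233*log(t + 7)/110 + C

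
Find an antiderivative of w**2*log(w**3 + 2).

Let u = w**3 + 2, so du = (3*w**2) dw.
The integral becomes (1/3)·∫ log(u) du; integrate by parts with u′=log(u), dv′=du.

w**3*log(w**3 + 2)/3 - w**3/3 + 2*log(w**3 + 2)/3 + C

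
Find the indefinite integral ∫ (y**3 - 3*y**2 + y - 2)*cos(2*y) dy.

y**3*sin(2*y)/2 - 3*y**2*sin(2*y)/2 + 3*y**2*cos(2*y)/4 - y*sin(2*y)/4 - 3*y*cos(2*y)/2 - sin(2*y)/4 - cos(2*y)/8 + C

Use integration by parts with u = y**3 - 3*y**2 + y - 2, dv = cos(2*y) dy, so v = sin(2*y)/2.
Apply parts 3 times (tabular method): alternate signs, differentiate u down to 0, integrate dv up.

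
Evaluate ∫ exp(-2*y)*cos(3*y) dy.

Let I denote the integral. Integrate by parts with u = cos(3*y), dv = exp(-2*y) dy, so v = -exp(-2*y)/2: I = -exp(-2*y)*cos(3*y)/2 − (3/2)·∫ exp(-2*y)*sin(3*y) dy.
Apply parts again with u = sin(3*y), dv = exp(-2*y) dy: ∫ exp(-2*y)*sin(3*y) dy = -exp(-2*y)*sin(3*y)/2 + (3/2)·I. Substituting back brings back I: I = 3*exp(-2*y)*sin(3*y)/4 - exp(-2*y)*cos(3*y)/2 − (9/4)·I.
Solving for I: (1 + 9/4)·I equals the remaining terms, so I = (4/13)·(3*exp(-2*y)*sin(3*y)/4 - exp(-2*y)*cos(3*y)/2).

3*exp(-2*y)*sin(3*y)/13 - 2*exp(-2*y)*cos(3*y)/13 + C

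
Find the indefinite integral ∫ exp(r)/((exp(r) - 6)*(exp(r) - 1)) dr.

log(exp(r) - 6)/5 - log(exp(r) - 1)/5 + C

Let u = e^r, du = e^r dr.
The integral becomes ∫ du/((u-6)(u-1)); decompose into partial fractions.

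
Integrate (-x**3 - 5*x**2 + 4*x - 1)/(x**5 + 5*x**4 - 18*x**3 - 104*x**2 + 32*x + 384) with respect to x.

Factor the denominator: (x - 4)*(x - 2)*(x + 3)*(x + 4)**2.
Partial-fraction decomposition: 373/(384*(x + 4)) + 11/(16*(x + 4)**2) - 31/(35*(x + 3)) + 7/(120*(x - 2)) - 129/(896*(x - 4)).
Integrate each term; A/(x−a) gives A·log|x−a|; A/(x−a)² gives −A/(x−a).

-129*log(x - 4)/896 + 7*log(x - 2)/120 - 31*log(x + 3)/35 + 373*log(x + 4)/384 - 11/(16*x + 64) + C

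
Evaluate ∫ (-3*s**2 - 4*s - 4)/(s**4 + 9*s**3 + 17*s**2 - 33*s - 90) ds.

-24*log(s - 2)/175 - 197*log(s + 3)/100 + 59*log(s + 5)/28 - 19/(10*s + 30) + C

Factor the denominator: (s - 2)*(s + 3)**2*(s + 5).
Partial-fraction decomposition: 59/(28*(s + 5)) - 197/(100*(s + 3)) + 19/(10*(s + 3)**2) - 24/(175*(s - 2)).
Integrate each term; A/(s−a) gives A·log|s−a|; A/(s−a)² gives −A/(s−a).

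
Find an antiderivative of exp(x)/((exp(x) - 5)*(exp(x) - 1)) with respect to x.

Let u = e^x, du = e^x dx.
The integral becomes ∫ du/((u-5)(u-1)); decompose into partial fractions.

log(exp(x) - 5)/4 - log(exp(x) - 1)/4 + C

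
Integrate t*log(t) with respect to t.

t**2*log(t)/2 - t**2/4 + C

Use integration by parts with u = log(t), dv = t dt.
Then du = 1/t dt and v = t**2/2.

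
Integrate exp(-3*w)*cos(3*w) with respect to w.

exp(-3*w)*sin(3*w)/6 - exp(-3*w)*cos(3*w)/6 + C

Let I denote the integral. Integrate by parts with u = cos(3*w), dv = exp(-3*w) dw, so v = -exp(-3*w)/3: I = -exp(-3*w)*cos(3*w)/3 − ∫ exp(-3*w)*sin(3*w) dw.
Apply parts again with u = sin(3*w), dv = exp(-3*w) dw: ∫ exp(-3*w)*sin(3*w) dw = -exp(-3*w)*sin(3*w)/3 + I. Substituting back brings back I: I = exp(-3*w)*sin(3*w)/3 - exp(-3*w)*cos(3*w)/3 − I.
Solving for I: (1 + 1)·I equals the remaining terms, so I = (1/2)·(exp(-3*w)*sin(3*w)/3 - exp(-3*w)*cos(3*w)/3).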